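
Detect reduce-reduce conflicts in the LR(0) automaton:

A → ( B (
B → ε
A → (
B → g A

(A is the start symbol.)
Yes — I1: [A → ( .] vs [B → .]

A reduce-reduce conflict occurs when an LR(0) state has two complete items [A → α .] and [B → β .] — both call for a reduction, and with no lookahead the parser cannot choose between them.

Augment with A' → A and build the canonical LR(0) collection (I0 = CLOSURE({[A' → . A]}), then GOTO on every symbol after a dot until no new states appear). It has 7 states:
  I0: { [A → . ( B (], [A → . (], [A' → . A] }  — shift
  I1: { [A → ( . B (], [A → ( .], [B → . g A], [B → .] }  — shift, 2 reduces
  I2: { [A' → A .] }  — accept
  I3: { [A → ( B . (] }  — shift
  I4: { [A → . ( B (], [A → . (], [B → g . A] }  — shift
  I5: { [B → g A .] }  — reduce
  I6: { [A → ( B ( .] }  — reduce

I1 contains complete items [A → ( .], [B → .] — reduce-reduce conflict.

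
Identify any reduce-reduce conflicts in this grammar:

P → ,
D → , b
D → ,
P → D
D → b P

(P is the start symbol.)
Yes — I1: [D → , .] vs [P → , .]

A reduce-reduce conflict occurs when an LR(0) state has two complete items [A → α .] and [B → β .] — both call for a reduction, and with no lookahead the parser cannot choose between them.

Augment with P' → P and build the canonical LR(0) collection (I0 = CLOSURE({[P' → . P]}), then GOTO on every symbol after a dot until no new states appear). It has 7 states:
  I0: { [D → . , b], [D → . ,], [D → . b P], [P → . ,], [P → . D], [P' → . P] }  — shift
  I1: { [D → , . b], [D → , .], [P → , .] }  — shift, 2 reduces
  I2: { [P → D .] }  — reduce
  I3: { [P' → P .] }  — accept
  I4: { [D → . , b], [D → . ,], [D → . b P], [D → b . P], [P → . ,], [P → . D] }  — shift
  I5: { [D → b P .] }  — reduce
  I6: { [D → , b .] }  — reduce

I1 contains complete items [D → , .], [P → , .] — reduce-reduce conflict.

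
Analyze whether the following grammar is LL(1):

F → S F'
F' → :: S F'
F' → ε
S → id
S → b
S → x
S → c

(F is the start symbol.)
Yes, the grammar is LL(1).

Relevant sets:
  FOLLOW(F') = { $ }

For F':
  PREDICT(F' → :: S F') = { '::' }
  PREDICT(F' → ε) = { $ }
For S:
  PREDICT(S → id) = { 'id' }
  PREDICT(S → b) = { 'b' }
  PREDICT(S → x) = { 'x' }
  PREDICT(S → c) = { 'c' }
F has a single production, so nothing to check there.

All predict sets are disjoint. The grammar IS LL(1).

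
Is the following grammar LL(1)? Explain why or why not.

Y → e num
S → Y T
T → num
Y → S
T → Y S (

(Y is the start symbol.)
No. Predict set conflict for Y: { 'e' }

A grammar is LL(1) if for each non-terminal N with multiple productions, the predict sets of those productions are pairwise disjoint, where PREDICT(N → α) = (FIRST(α) \ {ε}) ∪ (FOLLOW(N) if α ⇒* ε).

Relevant sets:
  FIRST(S) = { 'e' }
  FIRST(Y) = { 'e' }

For Y:
  PREDICT(Y → e num) = { 'e' }
  PREDICT(Y → S) = { 'e' }
For T:
  PREDICT(T → num) = { 'num' }
  PREDICT(T → Y S '(') = { 'e' }
S has a single production, so nothing to check there.

Conflict found: Predict set conflict for Y: { 'e' }
The grammar is NOT LL(1).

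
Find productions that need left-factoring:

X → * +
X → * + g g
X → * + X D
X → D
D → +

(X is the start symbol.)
Left-factoring is needed when two productions for the same non-terminal
share a common prefix on the right-hand side.

Productions for X:
  X → * +
  X → * + g g
  X → * + X D
  X → D

Found common prefix '* +' in productions for X

Answer: Yes, X has productions with common prefix '* +'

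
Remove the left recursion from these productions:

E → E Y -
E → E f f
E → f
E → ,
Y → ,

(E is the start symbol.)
E → f E'
E → , E'
E' → Y - E'
E' → f f E'
E' → ε
Y → ,

E is directly left-recursive. The standard transformation for
  A → A α₁ | ... | A α_m | β₁ | ... | β_n
is
  A  → β₁ A' | ... | β_n A'
  A' → α₁ A' | ... | α_m A' | ε

E → f becomes E → f E'
E → , becomes E → , E'
E → E Y - becomes E' → Y - E'
E → E f f becomes E' → f f E'
Add E' → ε

Productions for other non-terminals are unchanged:
  Y → ,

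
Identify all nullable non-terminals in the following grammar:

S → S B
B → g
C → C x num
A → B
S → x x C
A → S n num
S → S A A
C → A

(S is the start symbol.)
None

A non-terminal is nullable if it can derive ε (the empty string): either it has an ε-production, or it has a production whose right-hand side consists entirely of nullable non-terminals.

There are no ε-productions, so no non-terminal can derive ε.
No non-terminals are nullable.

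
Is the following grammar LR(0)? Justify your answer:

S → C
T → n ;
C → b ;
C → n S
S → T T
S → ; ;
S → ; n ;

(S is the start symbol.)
A grammar is LR(0) if no state in the canonical LR(0) collection has:
  - both a shift item (dot before a terminal) and a complete item (shift-reduce conflict), or
  - two or more complete items (reduce-reduce conflict; the accept item [S' → S .] counts as a complete item here).

Augment with S' → S and build the canonical LR(0) collection (I0 = CLOSURE({[S' → . S]}), then GOTO on every symbol after a dot until no new states appear). It has 16 states:
  I0: { [C → . b ;], [C → . n S], [S → . ; ;], [S → . ; n ;], [S → . C], [S → . T T], [S' → . S], [T → . n ;] }  — shift
  I1: { [S → ; . ;], [S → ; . n ;] }  — shift
  I2: { [S → C .] }  — reduce
  I3: { [S' → S .] }  — accept
  I4: { [S → T . T], [T → . n ;] }  — shift
  I5: { [C → b . ;] }  — shift
  I6: { [C → . b ;], [C → . n S], [C → n . S], [S → . ; ;], [S → . ; n ;], [S → . C], [S → . T T], [T → . n ;], [T → n . ;] }  — shift
  I7: { [S → ; . ;], [S → ; . n ;], [T → n ; .] }  — shift, reduce
  I8: { [C → n S .] }  — reduce
  I9: { [S → ; ; .] }  — reduce
  I10: { [S → ; n . ;] }  — shift
  I11: { [S → ; n ; .] }  — reduce
  I12: { [C → b ; .] }  — reduce
  I13: { [S → T T .] }  — reduce
  I14: { [T → n . ;] }  — shift
  I15: { [T → n ; .] }  — reduce

Conflict in state I7:
  Shift-reduce conflict between [T → n ; .] and [S → ; . ;]
So the grammar is NOT LR(0).

Answer: No. Shift-reduce conflict between [T → n ; .] and [S → ; . ;]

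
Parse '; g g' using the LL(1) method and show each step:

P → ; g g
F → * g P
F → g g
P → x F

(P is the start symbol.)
LL(1) parsing maintains a stack (initially the start symbol over $) and the input. At each step: if the stack top is a terminal, match it against the current input token; if it is a non-terminal N, replace it with the RHS of M[N, lookahead] (the unique production whose predict set contains the lookahead).

Stack is shown with the top on the left.

Stack    Input    Action
------------------------
P $      ; g g $  output P → ; g g
; g g $  ; g g $  match ';'
g g $    g g $    match 'g'
g $      g $      match 'g'
$        $        accept

The string is accepted.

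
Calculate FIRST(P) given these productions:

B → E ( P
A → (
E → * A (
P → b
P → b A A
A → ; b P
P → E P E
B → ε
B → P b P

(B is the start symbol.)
{ '*', 'b' }

FIRST sets of the other non-terminals involved (by the same procedure, iterated to a fixed point):
  FIRST(E) = { '*' }

From P → b:
  - b is a terminal: add 'b' and stop
From P → b A A:
  - b is a terminal: add 'b' and stop
From P → E P E:
  - E is a non-terminal: add FIRST(E) \ {ε} = { '*' }
    E is not nullable, so stop

Collecting: FIRST(P) = { '*', 'b' }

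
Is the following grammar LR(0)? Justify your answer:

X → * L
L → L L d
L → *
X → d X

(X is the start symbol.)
A grammar is LR(0) if no state in the canonical LR(0) collection has:
  - both a shift item (dot before a terminal) and a complete item (shift-reduce conflict), or
  - two or more complete items (reduce-reduce conflict; the accept item [X' → X .] counts as a complete item here).

Augment with X' → X and build the canonical LR(0) collection (I0 = CLOSURE({[X' → . X]}), then GOTO on every symbol after a dot until no new states appear). It has 9 states:
  I0: { [X → . * L], [X → . d X], [X' → . X] }  — shift
  I1: { [L → . *], [L → . L L d], [X → * . L] }  — shift
  I2: { [X' → X .] }  — accept
  I3: { [X → . * L], [X → . d X], [X → d . X] }  — shift
  I4: { [X → d X .] }  — reduce
  I5: { [L → * .] }  — reduce
  I6: { [L → . *], [L → . L L d], [L → L . L d], [X → * L .] }  — shift, reduce
  I7: { [L → . *], [L → . L L d], [L → L . L d], [L → L L . d] }  — shift
  I8: { [L → L L d .] }  — reduce

Conflict in state I6:
  Shift-reduce conflict between [X → * L .] and [L → . *]
So the grammar is NOT LR(0).

Answer: No. Shift-reduce conflict between [X → * L .] and [L → . *]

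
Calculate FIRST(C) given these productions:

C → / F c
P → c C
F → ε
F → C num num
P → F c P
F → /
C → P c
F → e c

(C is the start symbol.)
FIRST sets of the other non-terminals involved (by the same procedure, iterated to a fixed point):
  FIRST(P) = { '/', 'c', 'e' }

From C → / F c:
  - '/' is a terminal: add '/' and stop
From C → P c:
  - P is a non-terminal: add FIRST(P) \ {ε} = { '/', 'c', 'e' }
    P is not nullable, so stop

Collecting: FIRST(C) = { '/', 'c', 'e' }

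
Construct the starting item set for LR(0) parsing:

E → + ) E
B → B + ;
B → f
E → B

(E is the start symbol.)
First, augment the grammar with E' → E
I₀ = CLOSURE({ [E' → . E] }):
  [E' → . E] has the dot before E: add [E → . + ) E], [E → . B]
  [E → . B] has the dot before B: add [B → . B + ;], [B → . f]
No further items can be added.

I₀ = { [B → . B + ;], [B → . f], [E → . + ) E], [E → . B], [E' → . E] }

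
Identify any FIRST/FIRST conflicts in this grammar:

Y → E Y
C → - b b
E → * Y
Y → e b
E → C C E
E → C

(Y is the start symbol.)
FIRST sets of the non-terminals at (or reachable through a nullable prefix from) the front of some alternative:
  FIRST(E) = { '*', '-' }
  FIRST(C) = { '-' }

Productions for Y:
  Y → E Y: FIRST = { '*', '-' }
  Y → e b: FIRST = { 'e' }
Productions for E:
  E → * Y: FIRST = { '*' }
  E → C C E: FIRST = { '-' }
  E → C: FIRST = { '-' }
C has only one production, so no FIRST/FIRST conflict is possible there.

Conflict for E: E → C C E and E → C
  Overlap: { '-' }

Answer: Yes. E → C C E / E → C on { '-' }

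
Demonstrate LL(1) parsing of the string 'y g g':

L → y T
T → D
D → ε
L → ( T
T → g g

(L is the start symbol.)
LL(1) parsing maintains a stack (initially the start symbol over $) and the input. At each step: if the stack top is a terminal, match it against the current input token; if it is a non-terminal N, replace it with the RHS of M[N, lookahead] (the unique production whose predict set contains the lookahead).

Stack is shown with the top on the left.

Stack  Input    Action
----------------------
L $    y g g $  output L → y T
y T $  y g g $  match 'y'
T $    g g $    output T → g g
g g $  g g $    match 'g'
g $    g $      match 'g'
$      $        accept

The string is accepted.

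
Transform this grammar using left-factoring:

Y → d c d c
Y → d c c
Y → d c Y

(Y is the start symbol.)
Left-factoring transforms A → αβ₁ | αβ₂ into A → αA' and A' → β₁ | β₂
(α is the longest common prefix among the alternatives). Repeat until
no nonterminal has two alternatives with a common prefix.

Round 1: Y has alternatives sharing prefix 'd c'. Introduce Y': Y → d c Y'
  Add: Y' → d c
  Add: Y' → c
  Add: Y' → Y

No remaining common prefixes — done.

Resulting grammar:
Y → d c Y'
Y' → d c
Y' → c
Y' → Y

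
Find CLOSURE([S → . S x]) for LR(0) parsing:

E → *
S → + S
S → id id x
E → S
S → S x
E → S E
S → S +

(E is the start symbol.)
Start with: [S → . S x]
  [S → . S x] has the dot before S: add [S → . + S], [S → . id id x], [S → . S +]
No further items can be added.

CLOSURE = { [S → . + S], [S → . S +], [S → . S x], [S → . id id x] }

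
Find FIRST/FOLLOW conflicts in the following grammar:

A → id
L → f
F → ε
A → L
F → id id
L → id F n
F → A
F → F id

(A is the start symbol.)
Yes. F → id id with FOLLOW(F) on { 'id' }; F → A with FOLLOW(F) on { 'id' }; F → F id with FOLLOW(F) on { 'id' }

Nullable non-terminals: F.
FIRST sets used below: FIRST(A) = { 'f', 'id' }, FIRST(F) = { 'f', 'id', ε }

F: nullable alternative(s) F → ε; FOLLOW(F) = { 'id', 'n' }
  F → ε: FIRST \ {ε} = { } — this is the only nullable alternative, skip
  F → id id: FIRST \ {ε} = { 'id' } — overlaps FOLLOW(F) on { 'id' }: CONFLICT
  F → A: FIRST \ {ε} = { 'f', 'id' } — overlaps FOLLOW(F) on { 'id' }: CONFLICT
  F → F id: FIRST \ {ε} = { 'f', 'id' } — overlaps FOLLOW(F) on { 'id' }: CONFLICT

A, L have no nullable alternative, so no FIRST/FOLLOW check is needed there.

So the grammar has 3 FIRST/FOLLOW conflicts (marked CONFLICT above).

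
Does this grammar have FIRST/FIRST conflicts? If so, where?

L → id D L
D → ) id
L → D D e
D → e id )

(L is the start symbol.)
No FIRST/FIRST conflicts.

A FIRST/FIRST conflict occurs when two productions N → α and N → β for the same non-terminal have FIRST(α) ∩ FIRST(β) ≠ ∅ (with ε ∈ FIRST of a nullable right-hand side, so two nullable alternatives also conflict).

FIRST sets of the non-terminals at (or reachable through a nullable prefix from) the front of some alternative:
  FIRST(D) = { ')', 'e' }

Productions for L:
  L → id D L: FIRST = { 'id' }
  L → D D e: FIRST = { ')', 'e' }
Productions for D:
  D → ) id: FIRST = { ')' }
  D → e id ): FIRST = { 'e' }

All alternatives of each non-terminal have pairwise disjoint FIRST sets.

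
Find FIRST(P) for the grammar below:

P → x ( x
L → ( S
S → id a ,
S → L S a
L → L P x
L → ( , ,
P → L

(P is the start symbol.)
{ '(', 'x' }

To compute FIRST(P), examine every production with P on the left-hand side, reading each right-hand side left to right until a non-nullable symbol is reached.

FIRST sets of the other non-terminals involved (by the same procedure, iterated to a fixed point):
  FIRST(L) = { '(' }

From P → x ( x:
  - x is a terminal: add 'x' and stop
From P → L:
  - L is a non-terminal: add FIRST(L) \ {ε} = { '(' }
    L is not nullable, so stop

Collecting: FIRST(P) = { '(', 'x' }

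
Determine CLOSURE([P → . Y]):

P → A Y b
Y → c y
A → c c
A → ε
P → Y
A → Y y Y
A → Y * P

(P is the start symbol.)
To compute CLOSURE, for each item [A → α.Bβ] where B is a non-terminal, add [B → .γ] for all productions B → γ; repeat for the newly added items until nothing changes.

Start with: [P → . Y]
  [P → . Y] has the dot before Y: add [Y → . c y]
No further items can be added.

CLOSURE = { [P → . Y], [Y → . c y] }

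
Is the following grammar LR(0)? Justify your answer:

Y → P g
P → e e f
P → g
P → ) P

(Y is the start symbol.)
Yes, the grammar is LR(0)

A grammar is LR(0) if no state in the canonical LR(0) collection has:
  - both a shift item (dot before a terminal) and a complete item (shift-reduce conflict), or
  - two or more complete items (reduce-reduce conflict; the accept item [Y' → Y .] counts as a complete item here).

Augment with Y' → Y and build the canonical LR(0) collection (I0 = CLOSURE({[Y' → . Y]}), then GOTO on every symbol after a dot until no new states appear). It has 10 states:
  I0: { [P → . ) P], [P → . e e f], [P → . g], [Y → . P g], [Y' → . Y] }  — shift
  I1: { [P → ) . P], [P → . ) P], [P → . e e f], [P → . g] }  — shift
  I2: { [Y → P . g] }  — shift
  I3: { [Y' → Y .] }  — accept
  I4: { [P → e . e f] }  — shift
  I5: { [P → g .] }  — reduce
  I6: { [P → e e . f] }  — shift
  I7: { [P → e e f .] }  — reduce
  I8: { [Y → P g .] }  — reduce
  I9: { [P → ) P .] }  — reduce

Every state is either a pure shift/goto state or contains exactly one complete item and nothing to shift — no conflicts. The grammar is LR(0).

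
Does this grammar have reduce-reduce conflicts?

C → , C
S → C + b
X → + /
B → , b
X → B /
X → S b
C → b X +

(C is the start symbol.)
No reduce-reduce conflicts

A reduce-reduce conflict occurs when an LR(0) state has two complete items [A → α .] and [B → β .] — both call for a reduction, and with no lookahead the parser cannot choose between them.

Augment with C' → C and build the canonical LR(0) collection (I0 = CLOSURE({[C' → . C]}), then GOTO on every symbol after a dot until no new states appear). It has 18 states:
  I0: { [C → . , C], [C → . b X +], [C' → . C] }  — shift
  I1: { [C → , . C], [C → . , C], [C → . b X +] }  — shift
  I2: { [C' → C .] }  — accept
  I3: { [B → . , b], [C → . , C], [C → . b X +], [C → b . X +], [S → . C + b], [X → . + /], [X → . B /], [X → . S b] }  — shift
  I4: { [X → + . /] }  — shift
  I5: { [B → , . b], [C → , . C], [C → . , C], [C → . b X +] }  — shift
  I6: { [X → B . /] }  — shift
  I7: { [S → C . + b] }  — shift
  I8: { [X → S . b] }  — shift
  I9: { [C → b X . +] }  — shift
  I10: { [C → b X + .] }  — reduce
  I11: { [X → S b .] }  — reduce
  I12: { [S → C + . b] }  — shift
  I13: { [S → C + b .] }  — reduce
  I14: { [X → B / .] }  — reduce
  I15: { [C → , C .] }  — reduce
  I16: { [B → , b .], [B → . , b], [C → . , C], [C → . b X +], [C → b . X +], [S → . C + b], [X → . + /], [X → . B /], [X → . S b] }  — shift, reduce
  I17: { [X → + / .] }  — reduce

No state contains more than one complete item.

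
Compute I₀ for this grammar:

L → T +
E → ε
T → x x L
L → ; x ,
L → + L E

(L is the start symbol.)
First, augment the grammar with L' → L
I₀ = CLOSURE({ [L' → . L] }):
  [L' → . L] has the dot before L: add [L → . T +], [L → . ; x ,], [L → . + L E]
  [L → . T +] has the dot before T: add [T → . x x L]
No further items can be added.

I₀ = { [L → . + L E], [L → . ; x ,], [L → . T +], [L' → . L], [T → . x x L] }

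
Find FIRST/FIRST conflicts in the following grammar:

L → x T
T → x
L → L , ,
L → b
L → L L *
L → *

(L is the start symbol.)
FIRST sets of the non-terminals at (or reachable through a nullable prefix from) the front of some alternative:
  FIRST(L) = { '*', 'b', 'x' }

Productions for L:
  L → x T: FIRST = { 'x' }
  L → L , ,: FIRST = { '*', 'b', 'x' }
  L → b: FIRST = { 'b' }
  L → L L *: FIRST = { '*', 'b', 'x' }
  L → *: FIRST = { '*' }
T has only one production, so no FIRST/FIRST conflict is possible there.

Conflict for L: L → x T and L → L , ,
  Overlap: { 'x' }
Conflict for L: L → x T and L → L L *
  Overlap: { 'x' }
Conflict for L: L → L , , and L → b
  Overlap: { 'b' }
Conflict for L: L → L , , and L → L L *
  Overlap: { '*', 'b', 'x' }
Conflict for L: L → L , , and L → *
  Overlap: { '*' }
Conflict for L: L → b and L → L L *
  Overlap: { 'b' }
Conflict for L: L → L L * and L → *
  Overlap: { '*' }

Answer: Yes. L → x T / L → L ',' ',' on { 'x' }; L → x T / L → L L '*' on { 'x' }; L → L ',' ',' / L → b on { 'b' }; L → L ',' ',' / L → L L '*' on { '*', 'b', 'x' }; L → L ',' ',' / L → '*' on { '*' }; L → b / L → L L '*' on { 'b' }; L → L L '*' / L → '*' on { '*' }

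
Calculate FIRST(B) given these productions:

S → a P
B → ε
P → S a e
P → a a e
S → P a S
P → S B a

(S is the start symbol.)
From B → ε:
  - ε-production, so ε ∈ FIRST(B)

Collecting: FIRST(B) = { ε }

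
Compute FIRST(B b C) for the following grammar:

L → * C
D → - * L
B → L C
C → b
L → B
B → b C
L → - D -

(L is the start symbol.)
FIRST sets of the non-terminals involved (from the grammar, by fixed-point iteration):
  FIRST(B) = { '*', '-', 'b' }

To compute FIRST(B b C), process the symbols left to right:
Symbol B is a non-terminal. Add FIRST(B) \ {ε} = { '*', '-', 'b' }
B is not nullable (ε ∉ FIRST(B)), so stop here.
FIRST(B b C) = { '*', '-', 'b' }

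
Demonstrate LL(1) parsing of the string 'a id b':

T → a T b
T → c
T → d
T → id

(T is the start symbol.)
LL(1) parsing maintains a stack (initially the start symbol over $) and the input. At each step: if the stack top is a terminal, match it against the current input token; if it is a non-terminal N, replace it with the RHS of M[N, lookahead] (the unique production whose predict set contains the lookahead).

Stack is shown with the top on the left.

Stack    Input     Action
-------------------------
T $      a id b $  output T → a T b
a T b $  a id b $  match 'a'
T b $    id b $    output T → id
id b $   id b $    match 'id'
b $      b $       match 'b'
$        $         accept

The string is accepted.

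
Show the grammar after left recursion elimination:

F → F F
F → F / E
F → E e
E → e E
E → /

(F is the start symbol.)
F → E e F'
F' → F F'
F' → / E F'
F' → ε
E → e E
E → /

F is directly left-recursive. The standard transformation for
  A → A α₁ | ... | A α_m | β₁ | ... | β_n
is
  A  → β₁ A' | ... | β_n A'
  A' → α₁ A' | ... | α_m A' | ε

F → E e becomes F → E e F'
F → F F becomes F' → F F'
F → F / E becomes F' → / E F'
Add F' → ε

Productions for other non-terminals are unchanged:
  E → e E
  E → /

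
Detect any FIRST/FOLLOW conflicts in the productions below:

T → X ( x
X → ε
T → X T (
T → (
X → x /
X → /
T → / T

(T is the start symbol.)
Yes. X → x '/' with FOLLOW(X) on { 'x' }; X → '/' with FOLLOW(X) on { '/' }

Nullable non-terminals: X.

X: nullable alternative(s) X → ε; FOLLOW(X) = { '(', '/', 'x' }
  X → ε: FIRST \ {ε} = { } — this is the only nullable alternative, skip
  X → x /: FIRST \ {ε} = { 'x' } — overlaps FOLLOW(X) on { 'x' }: CONFLICT
  X → /: FIRST \ {ε} = { '/' } — overlaps FOLLOW(X) on { '/' }: CONFLICT

T has no nullable alternative, so no FIRST/FOLLOW check is needed there.

So the grammar has 2 FIRST/FOLLOW conflicts (marked CONFLICT above).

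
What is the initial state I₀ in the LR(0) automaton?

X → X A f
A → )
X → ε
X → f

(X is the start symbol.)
{ [X → . X A f], [X → . f], [X → .], [X' → . X] }

First, augment the grammar with X' → X
I₀ = CLOSURE({ [X' → . X] }):
  [X' → . X] has the dot before X: add [X → . X A f], [X → .], [X → . f]
No further items can be added.

I₀ = { [X → . X A f], [X → . f], [X → .], [X' → . X] }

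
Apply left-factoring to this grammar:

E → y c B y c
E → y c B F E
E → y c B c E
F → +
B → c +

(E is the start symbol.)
Left-factoring transforms A → αβ₁ | αβ₂ into A → αA' and A' → β₁ | β₂
(α is the longest common prefix among the alternatives). Repeat until
no nonterminal has two alternatives with a common prefix.

Round 1: E has alternatives sharing prefix 'y c B'. Introduce E': E → y c B E'
  Add: E' → y c
  Add: E' → F E
  Add: E' → c E

No remaining common prefixes — done.

Resulting grammar:
E → y c B E'
E' → y c
E' → F E
E' → c E
F → +
B → c +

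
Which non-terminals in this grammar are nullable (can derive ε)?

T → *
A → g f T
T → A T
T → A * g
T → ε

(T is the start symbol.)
A non-terminal is nullable if it can derive ε (the empty string): either it has an ε-production, or it has a production whose right-hand side consists entirely of nullable non-terminals.

ε-productions: T → ε
So T is immediately nullable.
No further non-terminal can be added: every production for the remaining non-terminals contains a terminal or a non-nullable non-terminal.
Nullable = { 'T' }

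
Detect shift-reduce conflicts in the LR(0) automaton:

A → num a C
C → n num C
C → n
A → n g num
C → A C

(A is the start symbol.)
Augment with A' → A and build the canonical LR(0) collection (I0 = CLOSURE({[A' → . A]}), then GOTO on every symbol after a dot until no new states appear). It has 13 states:
  I0: { [A → . n g num], [A → . num a C], [A' → . A] }  — shift
  I1: { [A' → A .] }  — accept
  I2: { [A → n . g num] }  — shift
  I3: { [A → num . a C] }  — shift
  I4: { [A → . n g num], [A → . num a C], [A → num a . C], [C → . A C], [C → . n num C], [C → . n] }  — shift
  I5: { [A → . n g num], [A → . num a C], [C → . A C], [C → . n num C], [C → . n], [C → A . C] }  — shift
  I6: { [A → num a C .] }  — reduce
  I7: { [A → n . g num], [C → n . num C], [C → n .] }  — shift, reduce
  I8: { [A → n g . num] }  — shift
  I9: { [A → . n g num], [A → . num a C], [C → . A C], [C → . n num C], [C → . n], [C → n num . C] }  — shift
  I10: { [C → n num C .] }  — reduce
  I11: { [A → n g num .] }  — reduce
  I12: { [C → A C .] }  — reduce

I7 contains reduce item [C → n .] and shift items [A → n . g num], [C → n . num C] — shift-reduce conflict.

Answer: Yes — I7: [C → n .] vs [A → n . g num]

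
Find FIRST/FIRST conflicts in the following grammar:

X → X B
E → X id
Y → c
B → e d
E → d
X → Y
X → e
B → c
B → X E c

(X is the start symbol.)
FIRST sets of the non-terminals at (or reachable through a nullable prefix from) the front of some alternative:
  FIRST(X) = { 'c', 'e' }
  FIRST(Y) = { 'c' }

Productions for X:
  X → X B: FIRST = { 'c', 'e' }
  X → Y: FIRST = { 'c' }
  X → e: FIRST = { 'e' }
Productions for E:
  E → X id: FIRST = { 'c', 'e' }
  E → d: FIRST = { 'd' }
Productions for B:
  B → e d: FIRST = { 'e' }
  B → c: FIRST = { 'c' }
  B → X E c: FIRST = { 'c', 'e' }
Y has only one production, so no FIRST/FIRST conflict is possible there.

Conflict for X: X → X B and X → Y
  Overlap: { 'c' }
Conflict for X: X → X B and X → e
  Overlap: { 'e' }
Conflict for B: B → e d and B → X E c
  Overlap: { 'e' }
Conflict for B: B → c and B → X E c
  Overlap: { 'c' }

Answer: Yes. X → X B / X → Y on { 'c' }; X → X B / X → e on { 'e' }; B → e d / B → X E c on { 'e' }; B → c / B → X E c on { 'c' }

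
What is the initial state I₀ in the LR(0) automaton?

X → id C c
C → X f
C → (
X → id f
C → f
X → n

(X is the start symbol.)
{ [X → . id C c], [X → . id f], [X → . n], [X' → . X] }

First, augment the grammar with X' → X
I₀ = CLOSURE({ [X' → . X] }):
  [X' → . X] has the dot before X: add [X → . id C c], [X → . id f], [X → . n]
No further items can be added.

I₀ = { [X → . id C c], [X → . id f], [X → . n], [X' → . X] }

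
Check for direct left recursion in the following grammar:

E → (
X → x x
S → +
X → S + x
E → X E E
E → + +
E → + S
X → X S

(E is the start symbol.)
Yes, X is left-recursive

E → (: starts with '('
X → x x: starts with x
S → +: starts with '+'
X → S + x: starts with S
E → X E E: starts with X
E → + +: starts with '+'
E → + S: starts with '+'
X → X S: LEFT RECURSIVE (starts with X)

The grammar has direct left recursion on: X.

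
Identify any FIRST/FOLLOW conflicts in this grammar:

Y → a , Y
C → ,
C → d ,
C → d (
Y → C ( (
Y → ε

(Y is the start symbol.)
A FIRST/FOLLOW conflict occurs when a non-terminal N has a nullable alternative N → β (β ⇒* ε) and another alternative N → α with FIRST(α) ∩ FOLLOW(N) ≠ ∅: on such a lookahead the parser cannot decide between expanding α and letting N vanish via β.

Nullable non-terminals: Y.
FIRST sets used below: FIRST(C) = { ',', 'd' }

Y: nullable alternative(s) Y → ε; FOLLOW(Y) = { $ }
  Y → a , Y: FIRST \ {ε} = { 'a' } — disjoint from FOLLOW(Y)
  Y → C ( (: FIRST \ {ε} = { ',', 'd' } — disjoint from FOLLOW(Y)
  Y → ε: FIRST \ {ε} = { } — this is the only nullable alternative, skip

C has no nullable alternative, so no FIRST/FOLLOW check is needed there.

No FIRST/FOLLOW conflicts found.

Answer: No FIRST/FOLLOW conflicts.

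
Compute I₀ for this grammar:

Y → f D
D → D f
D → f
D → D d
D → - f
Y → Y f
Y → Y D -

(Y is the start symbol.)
First, augment the grammar with Y' → Y
I₀ = CLOSURE({ [Y' → . Y] }):
  [Y' → . Y] has the dot before Y: add [Y → . f D], [Y → . Y f], [Y → . Y D -]
No further items can be added.

I₀ = { [Y → . Y D -], [Y → . Y f], [Y → . f D], [Y' → . Y] }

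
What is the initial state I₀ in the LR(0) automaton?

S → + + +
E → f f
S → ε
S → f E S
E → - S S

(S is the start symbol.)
{ [S → . + + +], [S → . f E S], [S → .], [S' → . S] }

First, augment the grammar with S' → S
I₀ = CLOSURE({ [S' → . S] }):
  [S' → . S] has the dot before S: add [S → . + + +], [S → .], [S → . f E S]
No further items can be added.

I₀ = { [S → . + + +], [S → . f E S], [S → .], [S' → . S] }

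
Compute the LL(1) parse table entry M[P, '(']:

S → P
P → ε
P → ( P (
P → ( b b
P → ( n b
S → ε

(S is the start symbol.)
To find M[P, '('], we find productions for P where '(' is in the predict set (PREDICT(N → α) = (FIRST(α) \ {ε}) ∪ (FOLLOW(N) if α ⇒* ε)).

Relevant sets:
  FOLLOW(P) = { $, '(' }

P → ε: PREDICT = { $, '(' }
  '(' is in predict set, so this production goes in M[P, '(']
P → ( P (: PREDICT = { '(' }
  '(' is in predict set, so this production goes in M[P, '(']
P → ( b b: PREDICT = { '(' }
  '(' is in predict set, so this production goes in M[P, '(']
P → ( n b: PREDICT = { '(' }
  '(' is in predict set, so this production goes in M[P, '(']

M[P, '('] = P → ε, P → ( P (, P → ( b b, P → ( n b  (a multiply-defined cell — the grammar is not LL(1))

Answer: P → ε, P → ( P (, P → ( b b, P → ( n b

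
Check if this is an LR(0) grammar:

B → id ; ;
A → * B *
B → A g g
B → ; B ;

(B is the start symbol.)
A grammar is LR(0) if no state in the canonical LR(0) collection has:
  - both a shift item (dot before a terminal) and a complete item (shift-reduce conflict), or
  - two or more complete items (reduce-reduce conflict; the accept item [B' → B .] counts as a complete item here).

Augment with B' → B and build the canonical LR(0) collection (I0 = CLOSURE({[B' → . B]}), then GOTO on every symbol after a dot until no new states appear). It has 14 states:
  I0: { [A → . * B *], [B → . ; B ;], [B → . A g g], [B → . id ; ;], [B' → . B] }  — shift
  I1: { [A → * . B *], [A → . * B *], [B → . ; B ;], [B → . A g g], [B → . id ; ;] }  — shift
  I2: { [A → . * B *], [B → . ; B ;], [B → . A g g], [B → . id ; ;], [B → ; . B ;] }  — shift
  I3: { [B → A . g g] }  — shift
  I4: { [B' → B .] }  — accept
  I5: { [B → id . ; ;] }  — shift
  I6: { [B → id ; . ;] }  — shift
  I7: { [B → id ; ; .] }  — reduce
  I8: { [B → A g . g] }  — shift
  I9: { [B → A g g .] }  — reduce
  I10: { [B → ; B . ;] }  — shift
  I11: { [B → ; B ; .] }  — reduce
  I12: { [A → * B . *] }  — shift
  I13: { [A → * B * .] }  — reduce

Every state is either a pure shift/goto state or contains exactly one complete item and nothing to shift — no conflicts. The grammar is LR(0).

Answer: Yes, the grammar is LR(0)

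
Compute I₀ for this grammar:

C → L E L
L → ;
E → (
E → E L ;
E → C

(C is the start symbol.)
{ [C → . L E L], [C' → . C], [L → . ;] }

First, augment the grammar with C' → C
I₀ = CLOSURE({ [C' → . C] }):
  [C' → . C] has the dot before C: add [C → . L E L]
  [C → . L E L] has the dot before L: add [L → . ;]
No further items can be added.

I₀ = { [C → . L E L], [C' → . C], [L → . ;] }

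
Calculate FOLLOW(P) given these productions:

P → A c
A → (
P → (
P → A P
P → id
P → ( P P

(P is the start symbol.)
P is the start symbol, so $ ∈ FOLLOW(P).
In P → A P: P is at the end; this adds FOLLOW(P) to itself — nothing new
In P → ( P P: P is followed by P, add FIRST(P) \ {ε} = { '(', 'id' }
In P → ( P P: P is at the end; this adds FOLLOW(P) to itself — nothing new

Taking the union: FOLLOW(P) = { $, '(', 'id' }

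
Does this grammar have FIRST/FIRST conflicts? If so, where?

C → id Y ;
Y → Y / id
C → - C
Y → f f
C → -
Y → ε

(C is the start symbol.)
Yes. C → '-' C / C → '-' on { '-' }; Y → Y '/' id / Y → f f on { 'f' }

A FIRST/FIRST conflict occurs when two productions N → α and N → β for the same non-terminal have FIRST(α) ∩ FIRST(β) ≠ ∅ (with ε ∈ FIRST of a nullable right-hand side, so two nullable alternatives also conflict).

FIRST sets of the non-terminals at (or reachable through a nullable prefix from) the front of some alternative:
  FIRST(Y) = { '/', 'f', ε }

Productions for C:
  C → id Y ;: FIRST = { 'id' }
  C → - C: FIRST = { '-' }
  C → -: FIRST = { '-' }
Productions for Y:
  Y → Y / id: FIRST = { '/', 'f' }
  Y → f f: FIRST = { 'f' }
  Y → ε: FIRST = { ε }

Conflict for C: C → - C and C → -
  Overlap: { '-' }
Conflict for Y: Y → Y / id and Y → f f
  Overlap: { 'f' }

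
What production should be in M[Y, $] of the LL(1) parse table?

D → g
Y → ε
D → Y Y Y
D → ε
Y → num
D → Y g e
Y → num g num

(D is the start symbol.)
Y → ε

To find M[Y, $], we find productions for Y where $ is in the predict set (PREDICT(N → α) = (FIRST(α) \ {ε}) ∪ (FOLLOW(N) if α ⇒* ε)).

Relevant sets:
  FOLLOW(Y) = { $, 'g', 'num' }

Y → ε: PREDICT = { $, 'g', 'num' }
  $ is in predict set, so this production goes in M[Y, $]
Y → num: PREDICT = { 'num' }
Y → num g num: PREDICT = { 'num' }

M[Y, $] = Y → ε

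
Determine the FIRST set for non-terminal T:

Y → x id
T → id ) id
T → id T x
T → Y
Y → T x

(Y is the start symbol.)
{ 'id', 'x' }

FIRST sets of the other non-terminals involved (by the same procedure, iterated to a fixed point):
  FIRST(Y) = { 'id', 'x' }

From T → id ) id:
  - id is a terminal: add 'id' and stop
From T → id T x:
  - id is a terminal: add 'id' and stop
From T → Y:
  - Y is a non-terminal: add FIRST(Y) \ {ε} = { 'id', 'x' }
    Y is not nullable, so stop

Collecting: FIRST(T) = { 'id', 'x' }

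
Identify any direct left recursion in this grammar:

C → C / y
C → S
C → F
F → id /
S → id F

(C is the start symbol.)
Direct left recursion occurs when N → N α for some non-terminal N (the right-hand side begins with the left-hand side itself).

C → C / y: LEFT RECURSIVE (starts with C)
C → S: starts with S
C → F: starts with F
F → id /: starts with id
S → id F: starts with id

The grammar has direct left recursion on: C.

Answer: Yes, C is left-recursive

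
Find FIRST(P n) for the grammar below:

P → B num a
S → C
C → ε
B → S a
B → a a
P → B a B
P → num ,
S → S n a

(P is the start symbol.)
{ 'a', 'n', 'num' }

FIRST sets of the non-terminals involved (from the grammar, by fixed-point iteration):
  FIRST(P) = { 'a', 'n', 'num' }

To compute FIRST(P n), process the symbols left to right:
Symbol P is a non-terminal. Add FIRST(P) \ {ε} = { 'a', 'n', 'num' }
P is not nullable (ε ∉ FIRST(P)), so stop here.
FIRST(P n) = { 'a', 'n', 'num' }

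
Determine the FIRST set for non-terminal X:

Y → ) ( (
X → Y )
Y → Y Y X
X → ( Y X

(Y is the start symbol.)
FIRST sets of the other non-terminals involved (by the same procedure, iterated to a fixed point):
  FIRST(Y) = { ')' }

From X → Y ):
  - Y is a non-terminal: add FIRST(Y) \ {ε} = { ')' }
    Y is not nullable, so stop
From X → ( Y X:
  - '(' is a terminal: add '(' and stop

Collecting: FIRST(X) = { '(', ')' }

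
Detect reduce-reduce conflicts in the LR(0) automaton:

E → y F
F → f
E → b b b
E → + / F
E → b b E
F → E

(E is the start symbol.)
Augment with E' → E and build the canonical LR(0) collection (I0 = CLOSURE({[E' → . E]}), then GOTO on every symbol after a dot until no new states appear). It has 13 states:
  I0: { [E → . + / F], [E → . b b E], [E → . b b b], [E → . y F], [E' → . E] }  — shift
  I1: { [E → + . / F] }  — shift
  I2: { [E' → E .] }  — accept
  I3: { [E → b . b E], [E → b . b b] }  — shift
  I4: { [E → . + / F], [E → . b b E], [E → . b b b], [E → . y F], [E → y . F], [F → . E], [F → . f] }  — shift
  I5: { [F → E .] }  — reduce
  I6: { [E → y F .] }  — reduce
  I7: { [F → f .] }  — reduce
  I8: { [E → . + / F], [E → . b b E], [E → . b b b], [E → . y F], [E → b b . E], [E → b b . b] }  — shift
  I9: { [E → b b E .] }  — reduce
  I10: { [E → b . b E], [E → b . b b], [E → b b b .] }  — shift, reduce
  I11: { [E → + / . F], [E → . + / F], [E → . b b E], [E → . b b b], [E → . y F], [F → . E], [F → . f] }  — shift
  I12: { [E → + / F .] }  — reduce

No state contains more than one complete item.

Answer: No reduce-reduce conflicts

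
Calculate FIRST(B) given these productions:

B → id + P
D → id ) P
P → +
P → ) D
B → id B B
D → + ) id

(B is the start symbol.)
{ 'id' }

To compute FIRST(B), examine every production with B on the left-hand side, reading each right-hand side left to right until a non-nullable symbol is reached.

From B → id + P:
  - id is a terminal: add 'id' and stop
From B → id B B:
  - id is a terminal: add 'id' and stop

Collecting: FIRST(B) = { 'id' }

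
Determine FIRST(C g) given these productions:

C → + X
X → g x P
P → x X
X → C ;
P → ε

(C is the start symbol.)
FIRST sets of the non-terminals involved (from the grammar, by fixed-point iteration):
  FIRST(C) = { '+' }

To compute FIRST(C g), process the symbols left to right:
Symbol C is a non-terminal. Add FIRST(C) \ {ε} = { '+' }
C is not nullable (ε ∉ FIRST(C)), so stop here.
FIRST(C g) = { '+' }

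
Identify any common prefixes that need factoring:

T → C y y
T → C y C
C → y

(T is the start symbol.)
Yes, T has productions with common prefix 'C y'

Left-factoring is needed when two productions for the same non-terminal
share a common prefix on the right-hand side.

Productions for T:
  T → C y y
  T → C y C

Found common prefix 'C y' in productions for T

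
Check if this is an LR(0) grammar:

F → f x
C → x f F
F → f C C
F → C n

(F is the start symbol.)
A grammar is LR(0) if no state in the canonical LR(0) collection has:
  - both a shift item (dot before a terminal) and a complete item (shift-reduce conflict), or
  - two or more complete items (reduce-reduce conflict; the accept item [F' → F .] counts as a complete item here).

Augment with F' → F and build the canonical LR(0) collection (I0 = CLOSURE({[F' → . F]}), then GOTO on every symbol after a dot until no new states appear). It has 11 states:
  I0: { [C → . x f F], [F → . C n], [F → . f C C], [F → . f x], [F' → . F] }  — shift
  I1: { [F → C . n] }  — shift
  I2: { [F' → F .] }  — accept
  I3: { [C → . x f F], [F → f . C C], [F → f . x] }  — shift
  I4: { [C → x . f F] }  — shift
  I5: { [C → . x f F], [C → x f . F], [F → . C n], [F → . f C C], [F → . f x] }  — shift
  I6: { [C → x f F .] }  — reduce
  I7: { [C → . x f F], [F → f C . C] }  — shift
  I8: { [C → x . f F], [F → f x .] }  — shift, reduce
  I9: { [F → f C C .] }  — reduce
  I10: { [F → C n .] }  — reduce

Conflict in state I8:
  Shift-reduce conflict between [F → f x .] and [C → x . f F]
So the grammar is NOT LR(0).

Answer: No. Shift-reduce conflict between [F → f x .] and [C → x . f F]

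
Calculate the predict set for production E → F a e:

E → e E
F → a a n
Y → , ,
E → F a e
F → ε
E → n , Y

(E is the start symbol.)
PREDICT(E → F a e) = (FIRST(RHS) \ {ε}) ∪ (FOLLOW(E) if ε ∈ FIRST(RHS), i.e. RHS ⇒* ε)
FIRST(F) = { 'a', ε }
FIRST(F a e) = { 'a' }
ε ∉ FIRST(F a e), so FOLLOW(E) is not added.
PREDICT(E → F a e) = { 'a' }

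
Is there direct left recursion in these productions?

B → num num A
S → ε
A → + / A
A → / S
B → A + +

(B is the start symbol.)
B → num num A: starts with num
S → ε: starts with ε
A → + / A: starts with '+'
A → / S: starts with '/'
B → A + +: starts with A

No direct left recursion found.

Answer: No direct left recursion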